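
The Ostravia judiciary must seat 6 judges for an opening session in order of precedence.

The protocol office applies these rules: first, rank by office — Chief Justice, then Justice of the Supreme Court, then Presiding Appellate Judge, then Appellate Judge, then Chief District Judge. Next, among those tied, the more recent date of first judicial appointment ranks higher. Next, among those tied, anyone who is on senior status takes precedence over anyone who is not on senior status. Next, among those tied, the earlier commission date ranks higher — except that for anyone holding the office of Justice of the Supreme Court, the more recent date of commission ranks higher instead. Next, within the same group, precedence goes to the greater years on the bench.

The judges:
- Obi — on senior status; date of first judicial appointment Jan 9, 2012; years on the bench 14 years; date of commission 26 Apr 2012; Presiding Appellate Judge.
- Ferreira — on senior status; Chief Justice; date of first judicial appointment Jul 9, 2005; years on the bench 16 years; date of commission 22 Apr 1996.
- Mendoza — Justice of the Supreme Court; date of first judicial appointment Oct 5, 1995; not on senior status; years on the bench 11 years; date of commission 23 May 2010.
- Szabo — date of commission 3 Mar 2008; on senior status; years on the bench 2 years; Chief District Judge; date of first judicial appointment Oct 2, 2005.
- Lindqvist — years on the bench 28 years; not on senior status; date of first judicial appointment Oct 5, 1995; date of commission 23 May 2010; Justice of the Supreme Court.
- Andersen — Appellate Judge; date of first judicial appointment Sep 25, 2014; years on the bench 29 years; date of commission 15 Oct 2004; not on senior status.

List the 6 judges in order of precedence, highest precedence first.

By office: Ferreira (Chief Justice); then Lindqvist and Mendoza (Justice of the Supreme Court); then Obi (Presiding Appellate Judge); then Andersen (Appellate Judge); then Szabo (Chief District Judge).
Lindqvist and Mendoza both have date of first judicial appointment Oct 5, 1995, so the next rule applies.
Lindqvist and Mendoza are each not on senior status, so the next rule applies.
Lindqvist and Mendoza both have date of commission 23 May 2010, so the next rule applies.
Among Lindqvist and Mendoza, by years on the bench (higher first): Lindqvist (28 years) before Mendoza (11 years).
Full order: Ferreira, Lindqvist, Mendoza, Obi, Andersen, Szabo.

Ferreira, Lindqvist, Mendoza, Obi, Andersen, Szabo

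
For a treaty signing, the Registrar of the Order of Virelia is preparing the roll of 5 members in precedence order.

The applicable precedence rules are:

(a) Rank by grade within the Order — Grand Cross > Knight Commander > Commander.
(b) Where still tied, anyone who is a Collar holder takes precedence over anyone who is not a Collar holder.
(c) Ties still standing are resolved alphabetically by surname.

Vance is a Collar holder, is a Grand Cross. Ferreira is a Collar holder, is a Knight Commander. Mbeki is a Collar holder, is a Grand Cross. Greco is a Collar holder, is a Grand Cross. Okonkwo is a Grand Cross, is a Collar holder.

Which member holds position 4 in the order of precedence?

Vance

By grade within the Order: Greco, Mbeki, Okonkwo and Vance (Grand Cross); then Ferreira (Knight Commander).
Greco, Mbeki, Okonkwo and Vance are each a Collar holder, so the next rule applies.
Among Greco, Mbeki, Okonkwo and Vance, alphabetically by surname: Greco before Mbeki before Okonkwo before Vance.
Order: Greco, Mbeki, Okonkwo, Vance, Ferreira.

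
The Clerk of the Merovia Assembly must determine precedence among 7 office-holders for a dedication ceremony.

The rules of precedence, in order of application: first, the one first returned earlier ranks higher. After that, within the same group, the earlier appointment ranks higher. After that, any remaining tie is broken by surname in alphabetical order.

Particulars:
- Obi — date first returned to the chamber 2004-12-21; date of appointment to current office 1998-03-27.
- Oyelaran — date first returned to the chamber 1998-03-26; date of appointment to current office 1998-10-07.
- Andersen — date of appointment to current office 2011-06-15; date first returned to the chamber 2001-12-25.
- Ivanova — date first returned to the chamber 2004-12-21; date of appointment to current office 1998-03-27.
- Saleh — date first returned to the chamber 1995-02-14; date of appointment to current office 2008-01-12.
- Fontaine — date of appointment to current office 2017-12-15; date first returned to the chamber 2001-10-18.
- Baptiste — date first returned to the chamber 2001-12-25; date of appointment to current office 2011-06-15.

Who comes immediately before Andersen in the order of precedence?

By date first returned to the chamber (earlier first): Saleh (1995-02-14); then Oyelaran (1998-03-26); then Fontaine (2001-10-18); then Andersen and Baptiste (both 2001-12-25); then Ivanova and Obi (both 2004-12-21).
Andersen and Baptiste both have date of appointment to current office 2011-06-15, so the next rule applies.
Among Andersen and Baptiste, alphabetically by surname: Andersen before Baptiste.
Ivanova and Obi both have date of appointment to current office 1998-03-27, so the next rule applies.
Among Ivanova and Obi, alphabetically by surname: Ivanova before Obi.
Order: Saleh, Oyelaran, Fontaine, Andersen, Baptiste, Ivanova, Obi.

Fontaine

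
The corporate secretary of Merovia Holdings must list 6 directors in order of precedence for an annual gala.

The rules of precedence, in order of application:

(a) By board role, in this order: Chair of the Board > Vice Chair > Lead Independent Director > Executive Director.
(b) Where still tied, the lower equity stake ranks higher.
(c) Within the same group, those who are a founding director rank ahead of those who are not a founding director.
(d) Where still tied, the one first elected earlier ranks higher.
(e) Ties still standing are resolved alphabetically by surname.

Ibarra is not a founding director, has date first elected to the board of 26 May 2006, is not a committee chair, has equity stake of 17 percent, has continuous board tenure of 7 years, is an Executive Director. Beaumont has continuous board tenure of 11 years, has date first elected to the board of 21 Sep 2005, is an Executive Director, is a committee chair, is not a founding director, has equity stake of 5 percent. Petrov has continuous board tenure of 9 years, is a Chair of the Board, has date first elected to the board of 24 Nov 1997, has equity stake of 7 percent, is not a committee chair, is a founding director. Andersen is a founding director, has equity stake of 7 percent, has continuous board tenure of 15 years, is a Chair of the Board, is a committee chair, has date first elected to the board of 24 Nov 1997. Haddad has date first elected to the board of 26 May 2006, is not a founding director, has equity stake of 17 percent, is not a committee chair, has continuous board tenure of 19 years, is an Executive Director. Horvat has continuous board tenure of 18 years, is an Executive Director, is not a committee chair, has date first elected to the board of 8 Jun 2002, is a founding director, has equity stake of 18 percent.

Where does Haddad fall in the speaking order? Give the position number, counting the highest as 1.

By board role: Andersen and Petrov (Chair of the Board); then Beaumont, Haddad, Ibarra and Horvat (Executive Director).
Andersen and Petrov both have equity stake 7 percent, so the next rule applies.
Andersen and Petrov are each a founding director, so the next rule applies.
Andersen and Petrov both have date first elected to the board 24 Nov 1997, so the next rule applies.
Among Andersen and Petrov, alphabetically by surname: Andersen before Petrov.
Among Beaumont, Haddad, Ibarra and Horvat, by equity stake (lower first): Beaumont (5 percent) before Haddad and Ibarra (17 percent) before Horvat (18 percent).
Haddad and Ibarra are each not a founding director, so the next rule applies.
Haddad and Ibarra both have date first elected to the board 26 May 2006, so the next rule applies.
Among Haddad and Ibarra, alphabetically by surname: Haddad before Ibarra.
Order: Andersen, Petrov, Beaumont, Haddad, Ibarra, Horvat. So position 4.

4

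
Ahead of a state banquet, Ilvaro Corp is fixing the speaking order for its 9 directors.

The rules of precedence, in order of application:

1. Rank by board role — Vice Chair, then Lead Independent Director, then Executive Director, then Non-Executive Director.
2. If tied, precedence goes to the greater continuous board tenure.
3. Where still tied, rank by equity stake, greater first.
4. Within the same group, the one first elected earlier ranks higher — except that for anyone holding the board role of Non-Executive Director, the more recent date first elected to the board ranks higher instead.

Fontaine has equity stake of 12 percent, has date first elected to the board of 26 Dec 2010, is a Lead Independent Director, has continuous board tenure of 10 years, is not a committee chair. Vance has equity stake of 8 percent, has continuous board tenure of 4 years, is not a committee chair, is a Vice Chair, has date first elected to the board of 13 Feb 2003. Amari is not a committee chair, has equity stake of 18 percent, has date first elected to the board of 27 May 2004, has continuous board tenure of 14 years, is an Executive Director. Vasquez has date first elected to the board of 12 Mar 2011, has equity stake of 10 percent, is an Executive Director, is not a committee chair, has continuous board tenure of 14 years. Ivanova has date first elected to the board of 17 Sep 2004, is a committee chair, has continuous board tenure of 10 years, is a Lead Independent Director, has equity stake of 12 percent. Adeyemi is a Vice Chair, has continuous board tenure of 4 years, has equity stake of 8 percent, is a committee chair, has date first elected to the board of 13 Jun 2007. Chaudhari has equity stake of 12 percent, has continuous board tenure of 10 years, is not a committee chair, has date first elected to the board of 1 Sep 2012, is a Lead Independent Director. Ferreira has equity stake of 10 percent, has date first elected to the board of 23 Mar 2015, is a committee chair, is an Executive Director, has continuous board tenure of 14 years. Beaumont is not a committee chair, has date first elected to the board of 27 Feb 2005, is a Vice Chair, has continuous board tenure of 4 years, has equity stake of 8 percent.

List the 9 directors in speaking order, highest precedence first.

Vance, Beaumont, Adeyemi, Ivanova, Fontaine, Chaudhari, Amari, Vasquez, Ferreira

By board role: Vance, Beaumont and Adeyemi (Vice Chair); then Ivanova, Fontaine and Chaudhari (Lead Independent Director); then Amari, Vasquez and Ferreira (Executive Director).
Vance, Beaumont and Adeyemi all have continuous board tenure 4 years, so the next rule applies.
Vance, Beaumont and Adeyemi all have equity stake 8 percent, so the next rule applies.
Among Vance, Beaumont and Adeyemi, by date first elected to the board (earlier first): Vance (13 Feb 2003) before Beaumont (27 Feb 2005) before Adeyemi (13 Jun 2007).
Ivanova, Fontaine and Chaudhari all have continuous board tenure 10 years, so the next rule applies.
Ivanova, Fontaine and Chaudhari all have equity stake 12 percent, so the next rule applies.
Among Ivanova, Fontaine and Chaudhari, by date first elected to the board (earlier first): Ivanova (17 Sep 2004) before Fontaine (26 Dec 2010) before Chaudhari (1 Sep 2012).
Amari, Vasquez and Ferreira all have continuous board tenure 14 years, so the next rule applies.
Among Amari, Vasquez and Ferreira, by equity stake (higher first): Amari (18 percent) before Vasquez and Ferreira (10 percent).
Among Vasquez and Ferreira, by date first elected to the board (earlier first): Vasquez (12 Mar 2011) before Ferreira (23 Mar 2015).
Full order: Vance, Beaumont, Adeyemi, Ivanova, Fontaine, Chaudhari, Amari, Vasquez, Ferreira.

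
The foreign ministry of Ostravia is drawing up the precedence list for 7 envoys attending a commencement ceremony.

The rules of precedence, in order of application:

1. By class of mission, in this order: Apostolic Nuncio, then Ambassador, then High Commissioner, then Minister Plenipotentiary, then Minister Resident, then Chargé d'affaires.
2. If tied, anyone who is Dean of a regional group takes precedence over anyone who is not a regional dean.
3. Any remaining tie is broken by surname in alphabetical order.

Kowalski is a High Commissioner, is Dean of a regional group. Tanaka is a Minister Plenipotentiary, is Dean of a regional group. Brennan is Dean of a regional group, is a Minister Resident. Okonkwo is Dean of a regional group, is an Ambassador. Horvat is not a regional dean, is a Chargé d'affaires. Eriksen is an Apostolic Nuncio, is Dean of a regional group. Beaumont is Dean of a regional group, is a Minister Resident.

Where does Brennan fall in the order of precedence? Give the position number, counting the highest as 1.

By class of mission: Eriksen (Apostolic Nuncio); then Okonkwo (Ambassador); then Kowalski (High Commissioner); then Tanaka (Minister Plenipotentiary); then Beaumont and Brennan (Minister Resident); then Horvat (Chargé d'affaires).
Beaumont and Brennan are each Dean of a regional group, so the next rule applies.
Among Beaumont and Brennan, alphabetically by surname: Beaumont before Brennan.
Order: Eriksen, Okonkwo, Kowalski, Tanaka, Beaumont, Brennan, Horvat. So position 6.

6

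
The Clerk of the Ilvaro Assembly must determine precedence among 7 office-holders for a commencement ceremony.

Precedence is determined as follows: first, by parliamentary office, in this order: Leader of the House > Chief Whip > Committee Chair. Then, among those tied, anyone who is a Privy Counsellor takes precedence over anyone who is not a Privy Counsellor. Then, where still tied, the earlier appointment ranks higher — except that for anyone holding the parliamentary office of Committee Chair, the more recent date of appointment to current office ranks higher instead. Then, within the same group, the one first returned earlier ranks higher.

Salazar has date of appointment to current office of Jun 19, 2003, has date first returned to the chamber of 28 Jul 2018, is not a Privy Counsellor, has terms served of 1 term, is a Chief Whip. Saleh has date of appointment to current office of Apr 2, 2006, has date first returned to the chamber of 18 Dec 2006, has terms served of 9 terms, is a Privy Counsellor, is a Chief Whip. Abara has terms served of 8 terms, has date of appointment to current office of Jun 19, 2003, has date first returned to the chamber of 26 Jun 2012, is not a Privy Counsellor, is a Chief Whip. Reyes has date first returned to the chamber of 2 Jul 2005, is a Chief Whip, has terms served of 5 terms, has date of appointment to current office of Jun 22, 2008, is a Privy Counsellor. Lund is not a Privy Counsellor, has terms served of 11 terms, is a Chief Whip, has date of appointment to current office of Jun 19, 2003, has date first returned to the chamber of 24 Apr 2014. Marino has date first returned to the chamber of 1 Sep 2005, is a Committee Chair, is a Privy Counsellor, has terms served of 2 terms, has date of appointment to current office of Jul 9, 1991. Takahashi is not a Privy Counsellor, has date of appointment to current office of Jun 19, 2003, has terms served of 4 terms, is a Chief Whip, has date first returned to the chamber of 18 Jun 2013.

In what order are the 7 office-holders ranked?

By parliamentary office: Saleh, Reyes, Abara, Takahashi, Lund and Salazar (Chief Whip); then Marino (Committee Chair).
Among Saleh, Reyes, Abara, Takahashi, Lund and Salazar, a Privy Counsellor before not a Privy Counsellor: Saleh and Reyes (a Privy Counsellor) before Abara, Takahashi, Lund and Salazar (not a Privy Counsellor).
Among Saleh and Reyes, by date of appointment to current office (earlier first): Saleh (Apr 2, 2006) before Reyes (Jun 22, 2008).
Abara, Takahashi, Lund and Salazar all have date of appointment to current office Jun 19, 2003, so the next rule applies.
Among Abara, Takahashi, Lund and Salazar, by date first returned to the chamber (earlier first): Abara (26 Jun 2012) before Takahashi (18 Jun 2013) before Lund (24 Apr 2014) before Salazar (28 Jul 2018).
Full order: Saleh, Reyes, Abara, Takahashi, Lund, Salazar, Marino.

Saleh, Reyes, Abara, Takahashi, Lund, Salazar, Marino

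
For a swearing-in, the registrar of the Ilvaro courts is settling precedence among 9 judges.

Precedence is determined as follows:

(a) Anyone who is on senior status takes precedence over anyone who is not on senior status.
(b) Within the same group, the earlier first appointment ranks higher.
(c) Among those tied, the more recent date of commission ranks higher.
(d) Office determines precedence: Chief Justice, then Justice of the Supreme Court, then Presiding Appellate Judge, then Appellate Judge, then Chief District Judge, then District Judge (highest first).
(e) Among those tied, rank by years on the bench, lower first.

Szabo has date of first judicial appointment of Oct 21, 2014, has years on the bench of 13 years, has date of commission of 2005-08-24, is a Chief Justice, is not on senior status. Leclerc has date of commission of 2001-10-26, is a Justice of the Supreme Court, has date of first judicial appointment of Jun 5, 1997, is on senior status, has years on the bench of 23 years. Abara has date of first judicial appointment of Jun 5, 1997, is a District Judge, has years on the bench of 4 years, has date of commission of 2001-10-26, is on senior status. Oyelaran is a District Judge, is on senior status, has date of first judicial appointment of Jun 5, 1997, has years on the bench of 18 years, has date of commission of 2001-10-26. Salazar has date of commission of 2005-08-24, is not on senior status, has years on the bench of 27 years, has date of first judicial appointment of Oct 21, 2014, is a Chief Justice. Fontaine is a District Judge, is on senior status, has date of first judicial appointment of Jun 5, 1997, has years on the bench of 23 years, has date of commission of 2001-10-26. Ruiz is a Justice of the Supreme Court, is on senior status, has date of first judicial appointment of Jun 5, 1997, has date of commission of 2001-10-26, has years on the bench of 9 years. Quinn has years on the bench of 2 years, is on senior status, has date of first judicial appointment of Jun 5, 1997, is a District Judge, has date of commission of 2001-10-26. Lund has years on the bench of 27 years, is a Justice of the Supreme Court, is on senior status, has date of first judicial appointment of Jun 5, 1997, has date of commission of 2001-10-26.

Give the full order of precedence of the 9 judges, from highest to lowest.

By the first rule: Ruiz, Leclerc, Lund, Quinn, Abara, Oyelaran and Fontaine (each on senior status); then Szabo and Salazar (both not on senior status).
Ruiz, Leclerc, Lund, Quinn, Abara, Oyelaran and Fontaine all have date of first judicial appointment Jun 5, 1997, so the next rule applies.
Ruiz, Leclerc, Lund, Quinn, Abara, Oyelaran and Fontaine all have date of commission 2001-10-26, so the next rule applies.
Among Ruiz, Leclerc, Lund, Quinn, Abara, Oyelaran and Fontaine, by office: Ruiz, Leclerc and Lund (Justice of the Supreme Court) before Quinn, Abara, Oyelaran and Fontaine (District Judge).
Among Ruiz, Leclerc and Lund, by years on the bench (lower first): Ruiz (9 years) before Leclerc (23 years) before Lund (27 years).
Among Quinn, Abara, Oyelaran and Fontaine, by years on the bench (lower first): Quinn (2 years) before Abara (4 years) before Oyelaran (18 years) before Fontaine (23 years).
Szabo and Salazar both have date of first judicial appointment Oct 21, 2014, so the next rule applies.
Szabo and Salazar both have date of commission 2005-08-24, so the next rule applies.
Szabo and Salazar are each Chief Justice, so the next rule applies.
Among Szabo and Salazar, by years on the bench (lower first): Szabo (13 years) before Salazar (27 years).
Full order: Ruiz, Leclerc, Lund, Quinn, Abara, Oyelaran, Fontaine, Szabo, Salazar.

Ruiz, Leclerc, Lund, Quinn, Abara, Oyelaran, Fontaine, Szabo, Salazar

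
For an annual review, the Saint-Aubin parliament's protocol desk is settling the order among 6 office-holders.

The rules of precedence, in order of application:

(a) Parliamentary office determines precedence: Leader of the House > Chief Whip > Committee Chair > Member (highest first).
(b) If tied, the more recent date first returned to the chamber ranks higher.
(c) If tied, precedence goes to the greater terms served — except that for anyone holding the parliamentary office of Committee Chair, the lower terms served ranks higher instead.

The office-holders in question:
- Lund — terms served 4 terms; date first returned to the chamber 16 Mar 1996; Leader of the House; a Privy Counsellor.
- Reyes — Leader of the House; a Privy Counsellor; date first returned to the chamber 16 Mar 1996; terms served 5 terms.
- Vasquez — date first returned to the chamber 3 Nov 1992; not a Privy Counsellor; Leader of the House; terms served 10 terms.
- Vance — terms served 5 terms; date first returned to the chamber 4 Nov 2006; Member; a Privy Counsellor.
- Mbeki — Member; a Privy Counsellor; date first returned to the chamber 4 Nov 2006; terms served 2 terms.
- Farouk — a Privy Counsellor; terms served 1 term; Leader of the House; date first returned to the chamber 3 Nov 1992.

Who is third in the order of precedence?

By parliamentary office: Reyes, Lund, Vasquez and Farouk (Leader of the House); then Vance and Mbeki (Member).
Among Reyes, Lund, Vasquez and Farouk, by date first returned to the chamber (later first): Reyes and Lund (16 Mar 1996) before Vasquez and Farouk (3 Nov 1992).
Among Reyes and Lund, by terms served (higher first): Reyes (5 terms) before Lund (4 terms).
Among Vasquez and Farouk, by terms served (higher first): Vasquez (10 terms) before Farouk (1 term).
Vance and Mbeki both have date first returned to the chamber 4 Nov 2006, so the next rule applies.
Among Vance and Mbeki, by terms served (higher first): Vance (5 terms) before Mbeki (2 terms).
Order: Reyes, Lund, Vasquez, Farouk, Vance, Mbeki.

Vasquez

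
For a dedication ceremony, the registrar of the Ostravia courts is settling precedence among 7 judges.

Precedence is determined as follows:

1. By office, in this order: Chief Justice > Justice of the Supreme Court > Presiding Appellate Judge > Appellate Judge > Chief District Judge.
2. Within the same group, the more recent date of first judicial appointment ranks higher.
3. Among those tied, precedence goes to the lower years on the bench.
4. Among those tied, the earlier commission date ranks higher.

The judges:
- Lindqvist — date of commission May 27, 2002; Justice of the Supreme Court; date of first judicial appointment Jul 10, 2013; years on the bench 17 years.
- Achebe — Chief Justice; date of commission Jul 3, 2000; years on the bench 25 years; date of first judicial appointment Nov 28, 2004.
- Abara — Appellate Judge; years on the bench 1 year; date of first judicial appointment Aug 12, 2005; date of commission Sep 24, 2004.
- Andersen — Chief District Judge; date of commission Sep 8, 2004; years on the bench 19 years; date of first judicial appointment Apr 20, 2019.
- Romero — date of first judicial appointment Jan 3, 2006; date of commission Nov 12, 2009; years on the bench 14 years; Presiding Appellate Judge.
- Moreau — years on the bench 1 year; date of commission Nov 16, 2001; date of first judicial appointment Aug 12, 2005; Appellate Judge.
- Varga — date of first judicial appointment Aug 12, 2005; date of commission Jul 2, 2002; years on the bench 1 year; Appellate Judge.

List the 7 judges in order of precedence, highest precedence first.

By office: Achebe (Chief Justice); then Lindqvist (Justice of the Supreme Court); then Romero (Presiding Appellate Judge); then Moreau, Varga and Abara (Appellate Judge); then Andersen (Chief District Judge).
Moreau, Varga and Abara all have date of first judicial appointment Aug 12, 2005, so the next rule applies.
Moreau, Varga and Abara all have years on the bench 1 year, so the next rule applies.
Among Moreau, Varga and Abara, by date of commission (earlier first): Moreau (Nov 16, 2001) before Varga (Jul 2, 2002) before Abara (Sep 24, 2004).
Full order: Achebe, Lindqvist, Romero, Moreau, Varga, Abara, Andersen.

Achebe, Lindqvist, Romero, Moreau, Varga, Abara, Andersen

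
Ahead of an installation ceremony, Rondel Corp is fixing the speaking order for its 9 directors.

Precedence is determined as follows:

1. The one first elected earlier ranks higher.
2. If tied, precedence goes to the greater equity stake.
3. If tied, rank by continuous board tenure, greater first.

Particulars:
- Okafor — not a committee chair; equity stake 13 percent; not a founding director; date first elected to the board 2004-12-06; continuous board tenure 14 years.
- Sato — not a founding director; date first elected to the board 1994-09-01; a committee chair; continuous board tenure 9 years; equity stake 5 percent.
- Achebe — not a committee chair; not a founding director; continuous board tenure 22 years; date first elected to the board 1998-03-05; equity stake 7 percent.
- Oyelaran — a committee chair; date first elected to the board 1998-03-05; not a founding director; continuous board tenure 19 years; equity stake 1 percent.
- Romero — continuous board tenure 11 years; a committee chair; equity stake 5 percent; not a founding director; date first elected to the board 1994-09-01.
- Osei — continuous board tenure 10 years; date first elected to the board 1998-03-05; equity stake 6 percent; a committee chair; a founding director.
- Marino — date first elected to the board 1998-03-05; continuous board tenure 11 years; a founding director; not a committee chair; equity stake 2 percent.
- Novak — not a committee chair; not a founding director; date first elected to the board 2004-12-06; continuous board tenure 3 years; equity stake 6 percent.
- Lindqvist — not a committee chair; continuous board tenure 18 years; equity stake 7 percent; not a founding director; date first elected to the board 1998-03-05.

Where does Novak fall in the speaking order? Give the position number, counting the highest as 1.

9

By date first elected to the board (earlier first): Romero and Sato (both 1994-09-01); then Achebe, Lindqvist, Osei, Marino and Oyelaran (each 1998-03-05); then Okafor and Novak (both 2004-12-06).
Romero and Sato both have equity stake 5 percent, so the next rule applies.
Among Romero and Sato, by continuous board tenure (higher first): Romero (11 years) before Sato (9 years).
Among Achebe, Lindqvist, Osei, Marino and Oyelaran, by equity stake (higher first): Achebe and Lindqvist (7 percent) before Osei (6 percent) before Marino (2 percent) before Oyelaran (1 percent).
Among Achebe and Lindqvist, by continuous board tenure (higher first): Achebe (22 years) before Lindqvist (18 years).
Among Okafor and Novak, by equity stake (higher first): Okafor (13 percent) before Novak (6 percent).
Order: Romero, Sato, Achebe, Lindqvist, Osei, Marino, Oyelaran, Okafor, Novak. So position 9.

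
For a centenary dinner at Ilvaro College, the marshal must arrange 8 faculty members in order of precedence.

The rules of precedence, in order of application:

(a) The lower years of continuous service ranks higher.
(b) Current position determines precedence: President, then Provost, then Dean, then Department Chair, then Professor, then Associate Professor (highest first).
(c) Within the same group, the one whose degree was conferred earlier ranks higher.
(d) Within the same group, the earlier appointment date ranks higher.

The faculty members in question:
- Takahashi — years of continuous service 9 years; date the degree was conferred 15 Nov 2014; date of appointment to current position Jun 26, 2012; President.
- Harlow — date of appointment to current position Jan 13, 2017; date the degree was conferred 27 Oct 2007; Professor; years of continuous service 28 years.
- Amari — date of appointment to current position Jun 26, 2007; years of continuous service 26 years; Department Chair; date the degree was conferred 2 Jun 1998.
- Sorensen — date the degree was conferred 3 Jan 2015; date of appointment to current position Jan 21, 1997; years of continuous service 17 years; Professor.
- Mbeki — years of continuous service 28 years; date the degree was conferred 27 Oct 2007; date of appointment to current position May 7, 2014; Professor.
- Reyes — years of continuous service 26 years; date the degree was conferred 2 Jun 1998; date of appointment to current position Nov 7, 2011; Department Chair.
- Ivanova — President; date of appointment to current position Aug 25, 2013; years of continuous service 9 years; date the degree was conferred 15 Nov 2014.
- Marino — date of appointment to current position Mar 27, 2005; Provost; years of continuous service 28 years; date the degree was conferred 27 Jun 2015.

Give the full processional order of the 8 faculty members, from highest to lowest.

Takahashi, Ivanova, Sorensen, Amari, Reyes, Marino, Mbeki, Harlow

By years of continuous service (lower first): Takahashi and Ivanova (both 9 years); then Sorensen (17 years); then Amari and Reyes (both 26 years); then Marino, Mbeki and Harlow (each 28 years).
Takahashi and Ivanova are each President, so the next rule applies.
Takahashi and Ivanova both have date the degree was conferred 15 Nov 2014, so the next rule applies.
Among Takahashi and Ivanova, by date of appointment to current position (earlier first): Takahashi (Jun 26, 2012) before Ivanova (Aug 25, 2013).
Amari and Reyes are each Department Chair, so the next rule applies.
Amari and Reyes both have date the degree was conferred 2 Jun 1998, so the next rule applies.
Among Amari and Reyes, by date of appointment to current position (earlier first): Amari (Jun 26, 2007) before Reyes (Nov 7, 2011).
Among Marino, Mbeki and Harlow, by current position: Marino (Provost) before Mbeki and Harlow (Professor).
Mbeki and Harlow both have date the degree was conferred 27 Oct 2007, so the next rule applies.
Among Mbeki and Harlow, by date of appointment to current position (earlier first): Mbeki (May 7, 2014) before Harlow (Jan 13, 2017).
Full order: Takahashi, Ivanova, Sorensen, Amari, Reyes, Marino, Mbeki, Harlow.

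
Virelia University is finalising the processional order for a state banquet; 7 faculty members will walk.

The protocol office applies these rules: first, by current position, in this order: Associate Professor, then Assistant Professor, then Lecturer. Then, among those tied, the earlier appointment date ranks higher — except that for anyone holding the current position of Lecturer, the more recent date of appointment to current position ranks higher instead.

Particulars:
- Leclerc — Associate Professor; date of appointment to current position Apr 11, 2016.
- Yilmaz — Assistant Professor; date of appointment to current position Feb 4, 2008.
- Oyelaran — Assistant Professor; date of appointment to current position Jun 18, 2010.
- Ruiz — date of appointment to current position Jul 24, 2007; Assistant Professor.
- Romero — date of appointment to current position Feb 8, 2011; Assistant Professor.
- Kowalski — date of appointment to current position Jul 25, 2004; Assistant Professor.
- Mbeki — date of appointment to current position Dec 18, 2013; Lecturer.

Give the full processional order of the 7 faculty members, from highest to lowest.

Leclerc, Kowalski, Ruiz, Yilmaz, Oyelaran, Romero, Mbeki

By current position: Leclerc (Associate Professor); then Kowalski, Ruiz, Yilmaz, Oyelaran and Romero (Assistant Professor); then Mbeki (Lecturer).
Among Kowalski, Ruiz, Yilmaz, Oyelaran and Romero, by date of appointment to current position (earlier first): Kowalski (Jul 25, 2004) before Ruiz (Jul 24, 2007) before Yilmaz (Feb 4, 2008) before Oyelaran (Jun 18, 2010) before Romero (Feb 8, 2011).
Full order: Leclerc, Kowalski, Ruiz, Yilmaz, Oyelaran, Romero, Mbeki.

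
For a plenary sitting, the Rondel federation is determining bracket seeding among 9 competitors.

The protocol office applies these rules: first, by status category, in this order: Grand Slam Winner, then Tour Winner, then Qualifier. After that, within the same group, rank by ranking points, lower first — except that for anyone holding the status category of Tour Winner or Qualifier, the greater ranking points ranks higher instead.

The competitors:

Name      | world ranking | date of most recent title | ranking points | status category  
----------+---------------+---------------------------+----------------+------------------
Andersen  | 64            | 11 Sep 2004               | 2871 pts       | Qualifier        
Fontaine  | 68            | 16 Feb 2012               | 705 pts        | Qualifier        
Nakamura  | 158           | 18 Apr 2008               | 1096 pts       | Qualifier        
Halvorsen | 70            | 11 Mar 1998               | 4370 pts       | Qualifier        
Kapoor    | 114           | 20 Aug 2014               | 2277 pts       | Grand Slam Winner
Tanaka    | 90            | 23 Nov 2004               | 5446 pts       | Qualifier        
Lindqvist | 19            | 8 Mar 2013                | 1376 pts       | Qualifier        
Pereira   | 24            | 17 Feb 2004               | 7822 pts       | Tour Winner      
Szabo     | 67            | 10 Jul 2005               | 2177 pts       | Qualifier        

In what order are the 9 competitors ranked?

By status category: Kapoor (Grand Slam Winner); then Pereira (Tour Winner); then Tanaka, Halvorsen, Andersen, Szabo, Lindqvist, Nakamura and Fontaine (Qualifier).
Among Tanaka, Halvorsen, Andersen, Szabo, Lindqvist, Nakamura and Fontaine, by ranking points (higher first) (reversed rule for this group): Tanaka (5446 pts) before Halvorsen (4370 pts) before Andersen (2871 pts) before Szabo (2177 pts) before Lindqvist (1376 pts) before Nakamura (1096 pts) before Fontaine (705 pts).
Full order: Kapoor, Pereira, Tanaka, Halvorsen, Andersen, Szabo, Lindqvist, Nakamura, Fontaine.

Kapoor, Pereira, Tanaka, Halvorsen, Andersen, Szabo, Lindqvist, Nakamura, Fontaine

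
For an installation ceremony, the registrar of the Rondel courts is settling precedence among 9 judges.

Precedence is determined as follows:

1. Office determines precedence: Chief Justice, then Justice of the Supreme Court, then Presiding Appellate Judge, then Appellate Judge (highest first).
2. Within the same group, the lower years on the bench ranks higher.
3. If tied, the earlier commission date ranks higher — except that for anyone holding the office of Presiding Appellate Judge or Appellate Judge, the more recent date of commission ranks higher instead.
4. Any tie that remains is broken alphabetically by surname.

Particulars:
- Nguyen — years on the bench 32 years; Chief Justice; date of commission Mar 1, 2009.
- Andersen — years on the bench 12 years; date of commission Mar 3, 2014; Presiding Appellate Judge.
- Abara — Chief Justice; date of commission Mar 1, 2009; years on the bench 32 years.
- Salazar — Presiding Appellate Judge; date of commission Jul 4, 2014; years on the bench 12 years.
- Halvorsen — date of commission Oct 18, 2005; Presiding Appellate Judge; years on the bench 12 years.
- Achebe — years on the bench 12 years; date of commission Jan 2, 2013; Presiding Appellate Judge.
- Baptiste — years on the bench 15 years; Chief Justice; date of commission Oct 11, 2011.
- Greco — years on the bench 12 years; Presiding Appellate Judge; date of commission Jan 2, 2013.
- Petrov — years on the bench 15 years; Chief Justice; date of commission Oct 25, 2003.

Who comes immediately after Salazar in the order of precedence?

Andersen

By office: Petrov, Baptiste, Abara and Nguyen (Chief Justice); then Salazar, Andersen, Achebe, Greco and Halvorsen (Presiding Appellate Judge).
Among Petrov, Baptiste, Abara and Nguyen, by years on the bench (lower first): Petrov and Baptiste (15 years) before Abara and Nguyen (32 years).
Among Petrov and Baptiste, by date of commission (earlier first): Petrov (Oct 25, 2003) before Baptiste (Oct 11, 2011).
Abara and Nguyen both have date of commission Mar 1, 2009, so the next rule applies.
Among Abara and Nguyen, alphabetically by surname: Abara before Nguyen.
Salazar, Andersen, Achebe, Greco and Halvorsen all have years on the bench 12 years, so the next rule applies.
Among Salazar, Andersen, Achebe, Greco and Halvorsen, by date of commission (later first) (reversed rule for this group): Salazar (Jul 4, 2014) before Andersen (Mar 3, 2014) before Achebe and Greco (Jan 2, 2013) before Halvorsen (Oct 18, 2005).
Among Achebe and Greco, alphabetically by surname: Achebe before Greco.
Order: Petrov, Baptiste, Abara, Nguyen, Salazar, Andersen, Achebe, Greco, Halvorsen.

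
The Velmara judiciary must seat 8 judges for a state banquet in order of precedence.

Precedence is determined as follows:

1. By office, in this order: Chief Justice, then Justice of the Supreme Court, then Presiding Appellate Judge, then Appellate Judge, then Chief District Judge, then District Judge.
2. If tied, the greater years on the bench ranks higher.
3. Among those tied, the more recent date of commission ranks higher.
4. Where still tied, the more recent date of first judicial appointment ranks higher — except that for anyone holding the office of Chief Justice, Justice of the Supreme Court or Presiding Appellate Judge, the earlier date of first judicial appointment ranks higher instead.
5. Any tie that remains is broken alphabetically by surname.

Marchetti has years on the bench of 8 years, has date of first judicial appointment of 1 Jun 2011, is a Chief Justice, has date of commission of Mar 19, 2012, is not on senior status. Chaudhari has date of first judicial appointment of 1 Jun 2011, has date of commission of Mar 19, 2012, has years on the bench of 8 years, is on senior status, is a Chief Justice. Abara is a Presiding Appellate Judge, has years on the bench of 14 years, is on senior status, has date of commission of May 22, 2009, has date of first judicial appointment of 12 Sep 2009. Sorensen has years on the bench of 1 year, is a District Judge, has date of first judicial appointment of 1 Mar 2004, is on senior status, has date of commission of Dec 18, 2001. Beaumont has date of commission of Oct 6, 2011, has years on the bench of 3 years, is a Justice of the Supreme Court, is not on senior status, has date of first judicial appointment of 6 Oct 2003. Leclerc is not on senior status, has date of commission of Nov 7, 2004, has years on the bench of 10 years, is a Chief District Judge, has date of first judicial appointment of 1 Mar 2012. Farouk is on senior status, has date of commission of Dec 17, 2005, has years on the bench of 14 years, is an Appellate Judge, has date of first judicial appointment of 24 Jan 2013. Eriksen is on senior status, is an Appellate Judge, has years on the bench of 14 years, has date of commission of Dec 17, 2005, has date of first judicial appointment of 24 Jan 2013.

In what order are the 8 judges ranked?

Chaudhari, Marchetti, Beaumont, Abara, Eriksen, Farouk, Leclerc, Sorensen

By office: Chaudhari and Marchetti (Chief Justice); then Beaumont (Justice of the Supreme Court); then Abara (Presiding Appellate Judge); then Eriksen and Farouk (Appellate Judge); then Leclerc (Chief District Judge); then Sorensen (District Judge).
Chaudhari and Marchetti both have years on the bench 8 years, so the next rule applies.
Chaudhari and Marchetti both have date of commission Mar 19, 2012, so the next rule applies.
Chaudhari and Marchetti both have date of first judicial appointment 1 Jun 2011, so the next rule applies.
Among Chaudhari and Marchetti, alphabetically by surname: Chaudhari before Marchetti.
Eriksen and Farouk both have years on the bench 14 years, so the next rule applies.
Eriksen and Farouk both have date of commission Dec 17, 2005, so the next rule applies.
Eriksen and Farouk both have date of first judicial appointment 24 Jan 2013, so the next rule applies.
Among Eriksen and Farouk, alphabetically by surname: Eriksen before Farouk.
Full order: Chaudhari, Marchetti, Beaumont, Abara, Eriksen, Farouk, Leclerc, Sorensen.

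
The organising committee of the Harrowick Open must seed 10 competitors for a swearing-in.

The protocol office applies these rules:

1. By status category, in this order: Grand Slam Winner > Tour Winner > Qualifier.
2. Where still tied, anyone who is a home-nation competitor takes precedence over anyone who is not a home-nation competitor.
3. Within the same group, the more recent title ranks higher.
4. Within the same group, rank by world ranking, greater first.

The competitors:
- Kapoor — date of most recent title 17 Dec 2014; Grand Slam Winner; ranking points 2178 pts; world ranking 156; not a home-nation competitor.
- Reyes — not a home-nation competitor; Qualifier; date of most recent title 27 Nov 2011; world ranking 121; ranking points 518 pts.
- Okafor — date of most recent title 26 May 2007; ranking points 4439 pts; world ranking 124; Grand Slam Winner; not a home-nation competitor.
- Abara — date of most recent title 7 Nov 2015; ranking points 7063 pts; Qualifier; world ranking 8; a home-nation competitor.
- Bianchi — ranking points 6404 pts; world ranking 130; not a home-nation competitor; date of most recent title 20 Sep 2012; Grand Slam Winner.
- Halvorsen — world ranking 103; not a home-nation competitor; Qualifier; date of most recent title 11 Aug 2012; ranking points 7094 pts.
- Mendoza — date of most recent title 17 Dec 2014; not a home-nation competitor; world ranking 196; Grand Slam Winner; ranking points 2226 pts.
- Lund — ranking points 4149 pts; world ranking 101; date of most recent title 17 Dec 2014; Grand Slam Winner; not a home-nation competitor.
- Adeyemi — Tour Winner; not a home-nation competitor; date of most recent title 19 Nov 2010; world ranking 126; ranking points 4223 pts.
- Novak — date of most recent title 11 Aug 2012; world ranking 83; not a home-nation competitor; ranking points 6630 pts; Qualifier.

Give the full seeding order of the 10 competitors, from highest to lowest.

By status category: Mendoza, Kapoor, Lund, Bianchi and Okafor (Grand Slam Winner); then Adeyemi (Tour Winner); then Abara, Halvorsen, Novak and Reyes (Qualifier).
Mendoza, Kapoor, Lund, Bianchi and Okafor are each not a home-nation competitor, so the next rule applies.
Among Mendoza, Kapoor, Lund, Bianchi and Okafor, by date of most recent title (later first): Mendoza, Kapoor and Lund (17 Dec 2014) before Bianchi (20 Sep 2012) before Okafor (26 May 2007).
Among Mendoza, Kapoor and Lund, by world ranking (higher first): Mendoza (196) before Kapoor (156) before Lund (101).
Among Abara, Halvorsen, Novak and Reyes, a home-nation competitor before not a home-nation competitor: Abara (a home-nation competitor) before Halvorsen, Novak and Reyes (not a home-nation competitor).
Among Halvorsen, Novak and Reyes, by date of most recent title (later first): Halvorsen and Novak (11 Aug 2012) before Reyes (27 Nov 2011).
Among Halvorsen and Novak, by world ranking (higher first): Halvorsen (103) before Novak (83).
Full order: Mendoza, Kapoor, Lund, Bianchi, Okafor, Adeyemi, Abara, Halvorsen, Novak, Reyes.

Mendoza, Kapoor, Lund, Bianchi, Okafor, Adeyemi, Abara, Halvorsen, Novak, Reyes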